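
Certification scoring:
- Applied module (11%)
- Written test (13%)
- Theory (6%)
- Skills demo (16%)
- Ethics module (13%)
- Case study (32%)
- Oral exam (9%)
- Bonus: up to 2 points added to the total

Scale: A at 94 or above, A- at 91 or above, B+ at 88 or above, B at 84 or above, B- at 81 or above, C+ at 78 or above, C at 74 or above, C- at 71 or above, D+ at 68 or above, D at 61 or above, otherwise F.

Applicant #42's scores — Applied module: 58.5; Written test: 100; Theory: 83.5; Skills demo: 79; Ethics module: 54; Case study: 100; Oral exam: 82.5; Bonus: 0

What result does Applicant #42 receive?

Weighted total:
  Applied module 58.5 × 0.11 = 6.435
  Written test 100 × 0.13 = 13
  Theory 83.5 × 0.06 = 5.01
  Skills demo 79 × 0.16 = 12.64
  Ethics module 54 × 0.13 = 7.02
  Case study 100 × 0.32 = 32
  Oral exam 82.5 × 0.09 = 7.425
Sum = 83.53
Bonus: 83.53 + 0 = 83.53
83.53 is ≥ 81 and < 84 → B-

B-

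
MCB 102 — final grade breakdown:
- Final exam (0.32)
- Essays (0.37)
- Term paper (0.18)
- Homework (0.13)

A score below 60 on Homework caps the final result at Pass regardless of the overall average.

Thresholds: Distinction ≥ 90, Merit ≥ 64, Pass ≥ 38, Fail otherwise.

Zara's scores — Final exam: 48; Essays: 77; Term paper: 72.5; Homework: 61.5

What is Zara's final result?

Homework score 61.5 ≥ 60: minimum met.
Weighted total:
  Final exam 48 × 0.32 = 15.36
  Essays 77 × 0.37 = 28.49
  Term paper 72.5 × 0.18 = 13.05
  Homework 61.5 × 0.13 = 7.995
Sum = 64.895
64.895 is ≥ 64 and < 90 → Merit

Merit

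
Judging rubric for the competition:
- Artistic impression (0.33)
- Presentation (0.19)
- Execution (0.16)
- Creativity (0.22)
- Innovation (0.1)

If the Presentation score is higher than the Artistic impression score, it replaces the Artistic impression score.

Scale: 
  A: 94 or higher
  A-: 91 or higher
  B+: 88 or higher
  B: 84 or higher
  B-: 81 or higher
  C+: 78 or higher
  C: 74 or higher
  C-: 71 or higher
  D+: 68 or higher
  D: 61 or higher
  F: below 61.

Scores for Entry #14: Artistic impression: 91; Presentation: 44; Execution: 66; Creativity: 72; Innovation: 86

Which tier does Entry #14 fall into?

Presentation (44) ≤ Artistic impression (91), so Artistic impression stays at 91.
Weighted total:
  Artistic impression 91 × 0.33 = 30.03
  Presentation 44 × 0.19 = 8.36
  Execution 66 × 0.16 = 10.56
  Creativity 72 × 0.22 = 15.84
  Innovation 86 × 0.1 = 8.6
Sum = 73.39
73.39 is ≥ 71 and < 74 → C-

C-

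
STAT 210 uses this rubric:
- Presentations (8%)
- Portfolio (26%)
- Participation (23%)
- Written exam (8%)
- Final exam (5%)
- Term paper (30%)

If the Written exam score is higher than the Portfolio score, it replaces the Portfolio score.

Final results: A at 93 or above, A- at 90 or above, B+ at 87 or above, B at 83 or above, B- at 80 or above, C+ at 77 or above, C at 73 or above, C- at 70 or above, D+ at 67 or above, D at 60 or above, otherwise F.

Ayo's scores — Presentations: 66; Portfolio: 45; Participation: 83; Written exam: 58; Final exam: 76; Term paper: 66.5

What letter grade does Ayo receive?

D+

Written exam (58) > Portfolio (45), so Portfolio counts as 58.
Weighted total:
  Presentations 66 × 0.08 = 5.28
  Portfolio 58 × 0.26 = 15.08
  Participation 83 × 0.23 = 19.09
  Written exam 58 × 0.08 = 4.64
  Final exam 76 × 0.05 = 3.8
  Term paper 66.5 × 0.3 = 19.95
Sum = 67.84
67.84 is ≥ 67 and < 70 → D+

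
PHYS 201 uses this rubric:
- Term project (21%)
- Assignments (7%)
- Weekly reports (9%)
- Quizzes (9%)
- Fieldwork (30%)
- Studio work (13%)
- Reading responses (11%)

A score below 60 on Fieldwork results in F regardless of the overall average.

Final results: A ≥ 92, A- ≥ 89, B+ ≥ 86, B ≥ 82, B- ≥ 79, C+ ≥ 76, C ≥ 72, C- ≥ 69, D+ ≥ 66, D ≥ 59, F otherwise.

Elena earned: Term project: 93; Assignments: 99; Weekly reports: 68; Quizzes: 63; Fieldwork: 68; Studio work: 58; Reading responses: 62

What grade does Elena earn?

C

Fieldwork score 68 ≥ 60: minimum met.
Weighted total:
  Term project 93 × 0.21 = 19.53
  Assignments 99 × 0.07 = 6.93
  Weekly reports 68 × 0.09 = 6.12
  Quizzes 63 × 0.09 = 5.67
  Fieldwork 68 × 0.3 = 20.4
  Studio work 58 × 0.13 = 7.54
  Reading responses 62 × 0.11 = 6.82
Sum = 73.01
73.01 is ≥ 72 and < 76 → C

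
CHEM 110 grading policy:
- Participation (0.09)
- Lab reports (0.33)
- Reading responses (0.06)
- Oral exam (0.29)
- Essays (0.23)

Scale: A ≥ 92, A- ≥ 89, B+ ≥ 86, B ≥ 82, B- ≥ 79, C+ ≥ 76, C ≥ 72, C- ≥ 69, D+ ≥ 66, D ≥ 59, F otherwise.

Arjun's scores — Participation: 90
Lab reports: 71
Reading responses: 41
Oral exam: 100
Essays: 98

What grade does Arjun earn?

Weighted total:
  Participation 90 × 0.09 = 8.1
  Lab reports 71 × 0.33 = 23.43
  Reading responses 41 × 0.06 = 2.46
  Oral exam 100 × 0.29 = 29
  Essays 98 × 0.23 = 22.54
Sum = 85.53
85.53 is ≥ 82 and < 86 → B

B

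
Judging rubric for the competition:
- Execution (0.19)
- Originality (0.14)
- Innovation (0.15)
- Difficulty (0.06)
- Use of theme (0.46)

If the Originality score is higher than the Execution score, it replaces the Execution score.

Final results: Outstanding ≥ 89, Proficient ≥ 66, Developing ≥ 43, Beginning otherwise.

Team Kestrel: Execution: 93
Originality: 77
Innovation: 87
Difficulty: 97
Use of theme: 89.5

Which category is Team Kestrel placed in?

Proficient

Originality (77) ≤ Execution (93), so Execution stays at 93.
Weighted total:
  Execution 93 × 0.19 = 17.67
  Originality 77 × 0.14 = 10.78
  Innovation 87 × 0.15 = 13.05
  Difficulty 97 × 0.06 = 5.82
  Use of theme 89.5 × 0.46 = 41.17
Sum = 88.49
88.49 is ≥ 66 and < 89 → Proficient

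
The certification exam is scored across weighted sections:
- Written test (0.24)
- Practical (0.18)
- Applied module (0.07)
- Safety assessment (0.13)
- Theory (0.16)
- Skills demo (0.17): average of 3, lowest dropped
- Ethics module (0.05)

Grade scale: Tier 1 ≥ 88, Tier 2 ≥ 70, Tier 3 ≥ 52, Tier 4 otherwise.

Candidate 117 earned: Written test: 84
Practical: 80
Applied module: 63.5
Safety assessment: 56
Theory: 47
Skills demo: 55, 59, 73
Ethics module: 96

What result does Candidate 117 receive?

Tier 3

Skills demo: drop 55 → average of remaining 2 = 132/2 = 66
Weighted total:
  Written test 84 × 0.24 = 20.16
  Practical 80 × 0.18 = 14.4
  Applied module 63.5 × 0.07 = 4.445
  Safety assessment 56 × 0.13 = 7.28
  Theory 47 × 0.16 = 7.52
  Skills demo 66 × 0.17 = 11.22
  Ethics module 96 × 0.05 = 4.8
Sum = 69.825
69.825 is ≥ 52 and < 70 → Tier 3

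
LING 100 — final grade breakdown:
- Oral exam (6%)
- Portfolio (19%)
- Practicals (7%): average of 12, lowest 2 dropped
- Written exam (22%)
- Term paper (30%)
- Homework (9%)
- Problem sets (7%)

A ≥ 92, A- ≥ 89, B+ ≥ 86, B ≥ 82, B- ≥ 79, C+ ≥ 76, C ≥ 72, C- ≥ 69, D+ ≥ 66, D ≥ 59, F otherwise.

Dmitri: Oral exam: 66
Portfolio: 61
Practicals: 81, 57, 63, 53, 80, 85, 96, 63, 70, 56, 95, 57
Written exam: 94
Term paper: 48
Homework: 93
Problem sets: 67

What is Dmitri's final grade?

Practicals: drop 53, 56 → average of remaining 10 = 747/10 = 74.7
Weighted total:
  Oral exam 66 × 0.06 = 3.96
  Portfolio 61 × 0.19 = 11.59
  Practicals 74.7 × 0.07 = 5.229
  Written exam 94 × 0.22 = 20.68
  Term paper 48 × 0.3 = 14.4
  Homework 93 × 0.09 = 8.37
  Problem sets 67 × 0.07 = 4.69
Sum = 68.919
68.919 is ≥ 66 and < 69 → D+

D+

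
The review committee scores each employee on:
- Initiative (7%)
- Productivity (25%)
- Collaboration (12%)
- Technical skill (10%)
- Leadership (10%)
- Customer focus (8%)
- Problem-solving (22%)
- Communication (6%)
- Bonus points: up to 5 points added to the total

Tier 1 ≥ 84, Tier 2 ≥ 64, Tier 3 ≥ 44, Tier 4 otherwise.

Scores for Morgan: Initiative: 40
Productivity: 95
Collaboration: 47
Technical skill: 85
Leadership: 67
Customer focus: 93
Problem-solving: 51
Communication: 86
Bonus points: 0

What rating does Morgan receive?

Tier 2

Weighted total:
  Initiative 40 × 0.07 = 2.8
  Productivity 95 × 0.25 = 23.75
  Collaboration 47 × 0.12 = 5.64
  Technical skill 85 × 0.1 = 8.5
  Leadership 67 × 0.1 = 6.7
  Customer focus 93 × 0.08 = 7.44
  Problem-solving 51 × 0.22 = 11.22
  Communication 86 × 0.06 = 5.16
Sum = 71.21
Bonus points: 71.21 + 0 = 71.21
71.21 is ≥ 64 and < 84 → Tier 2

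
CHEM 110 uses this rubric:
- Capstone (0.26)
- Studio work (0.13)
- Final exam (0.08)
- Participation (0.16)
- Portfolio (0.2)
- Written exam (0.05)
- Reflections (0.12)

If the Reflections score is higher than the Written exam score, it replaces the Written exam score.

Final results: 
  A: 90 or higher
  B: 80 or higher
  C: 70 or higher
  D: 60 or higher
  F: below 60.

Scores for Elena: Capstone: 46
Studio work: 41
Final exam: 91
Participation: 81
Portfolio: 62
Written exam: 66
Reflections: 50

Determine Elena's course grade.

F

Reflections (50) ≤ Written exam (66), so Written exam stays at 66.
Weighted total:
  Capstone 46 × 0.26 = 11.96
  Studio work 41 × 0.13 = 5.33
  Final exam 91 × 0.08 = 7.28
  Participation 81 × 0.16 = 12.96
  Portfolio 62 × 0.2 = 12.4
  Written exam 66 × 0.05 = 3.3
  Reflections 50 × 0.12 = 6
Sum = 59.23
59.23 < 60 → F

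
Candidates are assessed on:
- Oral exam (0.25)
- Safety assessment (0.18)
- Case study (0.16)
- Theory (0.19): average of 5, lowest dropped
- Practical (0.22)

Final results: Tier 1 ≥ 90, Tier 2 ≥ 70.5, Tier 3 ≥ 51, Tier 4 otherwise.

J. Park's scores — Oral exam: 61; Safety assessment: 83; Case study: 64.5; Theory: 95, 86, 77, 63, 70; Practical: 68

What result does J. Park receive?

Theory: drop 63 → average of remaining 4 = 328/4 = 82
Weighted total:
  Oral exam 61 × 0.25 = 15.25
  Safety assessment 83 × 0.18 = 14.94
  Case study 64.5 × 0.16 = 10.32
  Theory 82 × 0.19 = 15.58
  Practical 68 × 0.22 = 14.96
Sum = 71.05
71.05 is ≥ 70.5 and < 90 → Tier 2

Tier 2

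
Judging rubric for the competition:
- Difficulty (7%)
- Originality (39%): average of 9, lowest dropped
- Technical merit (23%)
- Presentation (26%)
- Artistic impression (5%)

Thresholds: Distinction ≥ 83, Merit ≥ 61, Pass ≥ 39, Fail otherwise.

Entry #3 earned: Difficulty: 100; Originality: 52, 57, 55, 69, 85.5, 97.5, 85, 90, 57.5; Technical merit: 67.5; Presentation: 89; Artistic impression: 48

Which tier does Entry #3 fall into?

Merit

Originality: drop 52 → average of remaining 8 = 596.5/8 = 74.5625
Weighted total:
  Difficulty 100 × 0.07 = 7
  Originality 74.5625 × 0.39 = 29.079375
  Technical merit 67.5 × 0.23 = 15.525
  Presentation 89 × 0.26 = 23.14
  Artistic impression 48 × 0.05 = 2.4
Sum = 77.144375
77.144375 is ≥ 61 and < 83 → Merit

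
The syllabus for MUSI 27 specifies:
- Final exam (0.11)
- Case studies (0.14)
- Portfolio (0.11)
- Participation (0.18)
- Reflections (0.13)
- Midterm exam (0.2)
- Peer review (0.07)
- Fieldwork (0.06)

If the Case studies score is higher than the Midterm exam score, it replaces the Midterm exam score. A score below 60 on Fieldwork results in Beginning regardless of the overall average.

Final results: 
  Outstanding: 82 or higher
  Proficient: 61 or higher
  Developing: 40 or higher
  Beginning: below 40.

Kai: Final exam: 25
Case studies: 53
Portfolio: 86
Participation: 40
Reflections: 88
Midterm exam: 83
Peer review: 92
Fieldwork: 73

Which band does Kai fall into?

Case studies (53) ≤ Midterm exam (83), so Midterm exam stays at 83.
Fieldwork score 73 ≥ 60: minimum met.
Weighted total:
  Final exam 25 × 0.11 = 2.75
  Case studies 53 × 0.14 = 7.42
  Portfolio 86 × 0.11 = 9.46
  Participation 40 × 0.18 = 7.2
  Reflections 88 × 0.13 = 11.44
  Midterm exam 83 × 0.2 = 16.6
  Peer review 92 × 0.07 = 6.44
  Fieldwork 73 × 0.06 = 4.38
Sum = 65.69
65.69 is ≥ 61 and < 82 → Proficient

Proficient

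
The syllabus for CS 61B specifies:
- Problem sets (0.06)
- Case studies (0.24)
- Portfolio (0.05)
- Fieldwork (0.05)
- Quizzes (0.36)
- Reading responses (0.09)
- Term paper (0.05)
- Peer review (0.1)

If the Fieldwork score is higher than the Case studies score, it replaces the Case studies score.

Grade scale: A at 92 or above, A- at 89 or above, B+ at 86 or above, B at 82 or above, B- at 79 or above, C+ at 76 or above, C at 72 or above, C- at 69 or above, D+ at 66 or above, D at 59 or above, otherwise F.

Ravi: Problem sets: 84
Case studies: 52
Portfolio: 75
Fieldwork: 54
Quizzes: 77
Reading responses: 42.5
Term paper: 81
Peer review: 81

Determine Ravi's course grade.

Fieldwork (54) > Case studies (52), so Case studies counts as 54.
Weighted total:
  Problem sets 84 × 0.06 = 5.04
  Case studies 54 × 0.24 = 12.96
  Portfolio 75 × 0.05 = 3.75
  Fieldwork 54 × 0.05 = 2.7
  Quizzes 77 × 0.36 = 27.72
  Reading responses 42.5 × 0.09 = 3.825
  Term paper 81 × 0.05 = 4.05
  Peer review 81 × 0.1 = 8.1
Sum = 68.145
68.145 is ≥ 66 and < 69 → D+

D+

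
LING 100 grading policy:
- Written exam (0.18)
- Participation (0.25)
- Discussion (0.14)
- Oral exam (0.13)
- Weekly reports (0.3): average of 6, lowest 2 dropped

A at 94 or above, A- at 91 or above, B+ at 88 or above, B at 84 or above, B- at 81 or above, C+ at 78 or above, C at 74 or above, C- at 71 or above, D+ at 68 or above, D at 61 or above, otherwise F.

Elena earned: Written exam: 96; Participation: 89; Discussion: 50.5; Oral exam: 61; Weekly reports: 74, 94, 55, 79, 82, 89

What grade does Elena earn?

Weekly reports: drop 55, 74 → average of remaining 4 = 344/4 = 86
Weighted total:
  Written exam 96 × 0.18 = 17.28
  Participation 89 × 0.25 = 22.25
  Discussion 50.5 × 0.14 = 7.07
  Oral exam 61 × 0.13 = 7.93
  Weekly reports 86 × 0.3 = 25.8
Sum = 80.33
80.33 is ≥ 78 and < 81 → C+

C+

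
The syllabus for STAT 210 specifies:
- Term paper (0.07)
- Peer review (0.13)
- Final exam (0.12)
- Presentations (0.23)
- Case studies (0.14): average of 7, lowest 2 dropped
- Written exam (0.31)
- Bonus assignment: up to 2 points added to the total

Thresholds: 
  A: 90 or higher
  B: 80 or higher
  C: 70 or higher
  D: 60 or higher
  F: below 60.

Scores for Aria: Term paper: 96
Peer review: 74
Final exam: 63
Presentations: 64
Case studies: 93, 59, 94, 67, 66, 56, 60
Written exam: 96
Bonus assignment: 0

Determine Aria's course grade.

C

Case studies: drop 56, 59 → average of remaining 5 = 380/5 = 76
Weighted total:
  Term paper 96 × 0.07 = 6.72
  Peer review 74 × 0.13 = 9.62
  Final exam 63 × 0.12 = 7.56
  Presentations 64 × 0.23 = 14.72
  Case studies 76 × 0.14 = 10.64
  Written exam 96 × 0.31 = 29.76
Sum = 79.02
Bonus assignment: 79.02 + 0 = 79.02
79.02 is ≥ 70 and < 80 → C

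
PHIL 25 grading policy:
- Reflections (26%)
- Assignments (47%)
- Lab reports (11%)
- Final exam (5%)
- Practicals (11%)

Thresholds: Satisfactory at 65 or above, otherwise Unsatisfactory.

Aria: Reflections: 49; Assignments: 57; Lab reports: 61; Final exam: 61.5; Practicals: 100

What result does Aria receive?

Unsatisfactory

Weighted total:
  Reflections 49 × 0.26 = 12.74
  Assignments 57 × 0.47 = 26.79
  Lab reports 61 × 0.11 = 6.71
  Final exam 61.5 × 0.05 = 3.075
  Practicals 100 × 0.11 = 11
Sum = 60.315
60.315 < 65 → Unsatisfactory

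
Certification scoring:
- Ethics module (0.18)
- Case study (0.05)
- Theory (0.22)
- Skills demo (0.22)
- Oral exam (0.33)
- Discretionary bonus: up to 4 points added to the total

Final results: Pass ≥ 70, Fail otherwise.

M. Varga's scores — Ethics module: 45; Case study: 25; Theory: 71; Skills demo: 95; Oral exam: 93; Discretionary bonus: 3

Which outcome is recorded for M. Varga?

Weighted total:
  Ethics module 45 × 0.18 = 8.1
  Case study 25 × 0.05 = 1.25
  Theory 71 × 0.22 = 15.62
  Skills demo 95 × 0.22 = 20.9
  Oral exam 93 × 0.33 = 30.69
Sum = 76.56
Discretionary bonus: 76.56 + 3 = 79.56
79.56 ≥ 70 → Pass

Pass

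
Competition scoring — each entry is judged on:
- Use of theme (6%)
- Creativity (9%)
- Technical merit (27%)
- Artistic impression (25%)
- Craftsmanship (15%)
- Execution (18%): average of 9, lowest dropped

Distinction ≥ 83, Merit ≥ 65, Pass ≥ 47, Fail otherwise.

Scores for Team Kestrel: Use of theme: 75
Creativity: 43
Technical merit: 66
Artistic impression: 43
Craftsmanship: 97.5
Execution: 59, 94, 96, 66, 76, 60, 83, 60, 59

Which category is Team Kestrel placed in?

Pass

Execution: drop 59 → average of remaining 8 = 594/8 = 74.25
Weighted total:
  Use of theme 75 × 0.06 = 4.5
  Creativity 43 × 0.09 = 3.87
  Technical merit 66 × 0.27 = 17.82
  Artistic impression 43 × 0.25 = 10.75
  Craftsmanship 97.5 × 0.15 = 14.625
  Execution 74.25 × 0.18 = 13.365
Sum = 64.93
64.93 is ≥ 47 and < 65 → Pass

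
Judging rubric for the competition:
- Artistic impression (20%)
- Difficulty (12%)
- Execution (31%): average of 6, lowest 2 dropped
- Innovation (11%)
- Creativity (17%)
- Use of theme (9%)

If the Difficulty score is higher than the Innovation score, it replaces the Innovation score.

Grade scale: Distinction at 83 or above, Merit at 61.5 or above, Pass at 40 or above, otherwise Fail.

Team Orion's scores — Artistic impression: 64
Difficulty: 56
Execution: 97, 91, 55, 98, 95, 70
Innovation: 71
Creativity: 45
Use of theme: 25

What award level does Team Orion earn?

Execution: drop 55, 70 → average of remaining 4 = 381/4 = 95.25
Difficulty (56) ≤ Innovation (71), so Innovation stays at 71.
Weighted total:
  Artistic impression 64 × 0.2 = 12.8
  Difficulty 56 × 0.12 = 6.72
  Execution 95.25 × 0.31 = 29.5275
  Innovation 71 × 0.11 = 7.81
  Creativity 45 × 0.17 = 7.65
  Use of theme 25 × 0.09 = 2.25
Sum = 66.7575
66.7575 is ≥ 61.5 and < 83 → Merit

Merit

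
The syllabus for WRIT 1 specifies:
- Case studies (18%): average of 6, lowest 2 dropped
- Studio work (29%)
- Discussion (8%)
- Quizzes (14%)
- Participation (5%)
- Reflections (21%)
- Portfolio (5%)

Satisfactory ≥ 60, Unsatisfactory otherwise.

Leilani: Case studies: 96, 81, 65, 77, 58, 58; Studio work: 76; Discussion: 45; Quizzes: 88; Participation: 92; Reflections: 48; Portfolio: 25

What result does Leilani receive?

Satisfactory

Case studies: drop 58, 58 → average of remaining 4 = 319/4 = 79.75
Weighted total:
  Case studies 79.75 × 0.18 = 14.355
  Studio work 76 × 0.29 = 22.04
  Discussion 45 × 0.08 = 3.6
  Quizzes 88 × 0.14 = 12.32
  Participation 92 × 0.05 = 4.6
  Reflections 48 × 0.21 = 10.08
  Portfolio 25 × 0.05 = 1.25
Sum = 68.245
68.245 ≥ 60 → Satisfactory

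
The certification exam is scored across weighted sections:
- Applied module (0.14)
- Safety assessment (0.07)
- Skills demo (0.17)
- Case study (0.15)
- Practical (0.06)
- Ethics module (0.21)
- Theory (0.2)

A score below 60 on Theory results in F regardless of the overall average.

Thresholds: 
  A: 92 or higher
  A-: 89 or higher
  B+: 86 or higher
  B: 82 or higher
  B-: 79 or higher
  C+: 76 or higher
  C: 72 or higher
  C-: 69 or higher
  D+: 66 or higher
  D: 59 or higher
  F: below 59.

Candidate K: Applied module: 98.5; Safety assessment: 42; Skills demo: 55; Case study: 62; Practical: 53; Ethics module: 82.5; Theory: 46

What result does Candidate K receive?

Theory score 46 < 60: minimum not met.
Weighted total:
  Applied module 98.5 × 0.14 = 13.79
  Safety assessment 42 × 0.07 = 2.94
  Skills demo 55 × 0.17 = 9.35
  Case study 62 × 0.15 = 9.3
  Practical 53 × 0.06 = 3.18
  Ethics module 82.5 × 0.21 = 17.325
  Theory 46 × 0.2 = 9.2
Sum = 65.085
Because the Theory minimum was not met, the result is F.

F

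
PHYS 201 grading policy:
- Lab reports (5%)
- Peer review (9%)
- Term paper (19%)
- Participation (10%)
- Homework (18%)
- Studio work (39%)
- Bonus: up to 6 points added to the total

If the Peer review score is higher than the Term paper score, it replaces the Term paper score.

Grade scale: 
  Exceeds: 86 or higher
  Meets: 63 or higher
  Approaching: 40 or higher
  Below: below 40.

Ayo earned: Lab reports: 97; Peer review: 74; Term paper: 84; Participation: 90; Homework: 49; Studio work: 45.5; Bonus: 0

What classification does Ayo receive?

Peer review (74) ≤ Term paper (84), so Term paper stays at 84.
Weighted total:
  Lab reports 97 × 0.05 = 4.85
  Peer review 74 × 0.09 = 6.66
  Term paper 84 × 0.19 = 15.96
  Participation 90 × 0.1 = 9
  Homework 49 × 0.18 = 8.82
  Studio work 45.5 × 0.39 = 17.745
Sum = 63.035
Bonus: 63.035 + 0 = 63.035
63.035 is ≥ 63 and < 86 → Meets

Meets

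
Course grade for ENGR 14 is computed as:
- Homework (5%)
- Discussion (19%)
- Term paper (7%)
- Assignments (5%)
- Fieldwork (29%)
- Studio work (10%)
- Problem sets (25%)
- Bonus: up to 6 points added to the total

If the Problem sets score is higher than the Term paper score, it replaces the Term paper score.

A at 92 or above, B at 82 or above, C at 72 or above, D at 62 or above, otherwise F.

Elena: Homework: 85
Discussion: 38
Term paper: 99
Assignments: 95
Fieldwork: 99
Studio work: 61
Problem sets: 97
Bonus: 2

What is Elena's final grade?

B

Problem sets (97) ≤ Term paper (99), so Term paper stays at 99.
Weighted total:
  Homework 85 × 0.05 = 4.25
  Discussion 38 × 0.19 = 7.22
  Term paper 99 × 0.07 = 6.93
  Assignments 95 × 0.05 = 4.75
  Fieldwork 99 × 0.29 = 28.71
  Studio work 61 × 0.1 = 6.1
  Problem sets 97 × 0.25 = 24.25
Sum = 82.21
Bonus: 82.21 + 2 = 84.21
84.21 is ≥ 82 and < 92 → B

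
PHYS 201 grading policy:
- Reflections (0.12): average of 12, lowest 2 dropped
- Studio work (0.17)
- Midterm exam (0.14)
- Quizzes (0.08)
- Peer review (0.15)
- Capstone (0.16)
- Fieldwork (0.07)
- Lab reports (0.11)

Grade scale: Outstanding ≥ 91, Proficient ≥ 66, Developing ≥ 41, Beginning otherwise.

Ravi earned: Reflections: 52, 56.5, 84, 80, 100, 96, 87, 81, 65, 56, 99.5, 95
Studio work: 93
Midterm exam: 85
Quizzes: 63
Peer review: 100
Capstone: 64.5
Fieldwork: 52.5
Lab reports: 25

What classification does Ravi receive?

Reflections: drop 52, 56 → average of remaining 10 = 844/10 = 84.4
Weighted total:
  Reflections 84.4 × 0.12 = 10.128
  Studio work 93 × 0.17 = 15.81
  Midterm exam 85 × 0.14 = 11.9
  Quizzes 63 × 0.08 = 5.04
  Peer review 100 × 0.15 = 15
  Capstone 64.5 × 0.16 = 10.32
  Fieldwork 52.5 × 0.07 = 3.675
  Lab reports 25 × 0.11 = 2.75
Sum = 74.623
74.623 is ≥ 66 and < 91 → Proficient

Proficient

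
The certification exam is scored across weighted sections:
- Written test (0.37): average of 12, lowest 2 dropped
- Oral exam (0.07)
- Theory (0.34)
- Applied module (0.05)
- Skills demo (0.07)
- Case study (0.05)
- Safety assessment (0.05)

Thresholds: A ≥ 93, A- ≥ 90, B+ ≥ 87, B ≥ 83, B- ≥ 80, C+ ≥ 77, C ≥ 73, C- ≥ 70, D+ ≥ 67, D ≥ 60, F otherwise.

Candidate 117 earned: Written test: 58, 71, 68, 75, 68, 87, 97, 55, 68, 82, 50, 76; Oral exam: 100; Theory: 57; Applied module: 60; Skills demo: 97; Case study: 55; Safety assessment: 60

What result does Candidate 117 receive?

Written test: drop 50, 55 → average of remaining 10 = 750/10 = 75
Weighted total:
  Written test 75 × 0.37 = 27.75
  Oral exam 100 × 0.07 = 7
  Theory 57 × 0.34 = 19.38
  Applied module 60 × 0.05 = 3
  Skills demo 97 × 0.07 = 6.79
  Case study 55 × 0.05 = 2.75
  Safety assessment 60 × 0.05 = 3
Sum = 69.67
69.67 is ≥ 67 and < 70 → D+

D+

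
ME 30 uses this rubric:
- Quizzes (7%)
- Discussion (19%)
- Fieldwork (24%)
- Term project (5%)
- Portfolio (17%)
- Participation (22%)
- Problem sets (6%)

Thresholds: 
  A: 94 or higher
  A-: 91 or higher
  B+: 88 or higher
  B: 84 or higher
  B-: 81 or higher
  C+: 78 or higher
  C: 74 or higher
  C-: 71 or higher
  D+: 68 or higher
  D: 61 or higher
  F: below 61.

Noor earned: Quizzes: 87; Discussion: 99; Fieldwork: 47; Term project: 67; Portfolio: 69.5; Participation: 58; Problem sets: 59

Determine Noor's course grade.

Weighted total:
  Quizzes 87 × 0.07 = 6.09
  Discussion 99 × 0.19 = 18.81
  Fieldwork 47 × 0.24 = 11.28
  Term project 67 × 0.05 = 3.35
  Portfolio 69.5 × 0.17 = 11.815
  Participation 58 × 0.22 = 12.76
  Problem sets 59 × 0.06 = 3.54
Sum = 67.645
67.645 is ≥ 61 and < 68 → D

D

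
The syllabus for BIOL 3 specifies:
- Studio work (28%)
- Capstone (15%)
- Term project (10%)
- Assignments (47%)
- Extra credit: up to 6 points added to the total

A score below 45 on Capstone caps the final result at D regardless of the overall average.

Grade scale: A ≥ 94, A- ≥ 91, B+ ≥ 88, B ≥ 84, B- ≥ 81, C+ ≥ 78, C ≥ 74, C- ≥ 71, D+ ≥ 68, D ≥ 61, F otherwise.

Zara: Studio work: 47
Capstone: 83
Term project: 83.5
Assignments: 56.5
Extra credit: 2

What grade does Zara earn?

Capstone score 83 ≥ 45: minimum met.
Weighted total:
  Studio work 47 × 0.28 = 13.16
  Capstone 83 × 0.15 = 12.45
  Term project 83.5 × 0.1 = 8.35
  Assignments 56.5 × 0.47 = 26.555
Sum = 60.515
Extra credit: 60.515 + 2 = 62.515
62.515 is ≥ 61 and < 68 → D

D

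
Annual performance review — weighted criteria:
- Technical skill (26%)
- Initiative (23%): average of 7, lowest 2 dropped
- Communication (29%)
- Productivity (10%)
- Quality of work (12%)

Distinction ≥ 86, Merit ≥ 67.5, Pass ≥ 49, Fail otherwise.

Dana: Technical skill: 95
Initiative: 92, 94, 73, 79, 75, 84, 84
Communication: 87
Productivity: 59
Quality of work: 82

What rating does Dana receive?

Initiative: drop 73, 75 → average of remaining 5 = 433/5 = 86.6
Weighted total:
  Technical skill 95 × 0.26 = 24.7
  Initiative 86.6 × 0.23 = 19.918
  Communication 87 × 0.29 = 25.23
  Productivity 59 × 0.1 = 5.9
  Quality of work 82 × 0.12 = 9.84
Sum = 85.588
85.588 is ≥ 67.5 and < 86 → Merit

Merit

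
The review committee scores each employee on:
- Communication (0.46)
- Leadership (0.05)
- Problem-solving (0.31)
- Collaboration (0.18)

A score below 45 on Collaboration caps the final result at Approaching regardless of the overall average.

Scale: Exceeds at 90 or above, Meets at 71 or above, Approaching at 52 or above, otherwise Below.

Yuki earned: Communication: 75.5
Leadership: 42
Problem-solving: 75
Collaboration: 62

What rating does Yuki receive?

Collaboration score 62 ≥ 45: minimum met.
Weighted total:
  Communication 75.5 × 0.46 = 34.73
  Leadership 42 × 0.05 = 2.1
  Problem-solving 75 × 0.31 = 23.25
  Collaboration 62 × 0.18 = 11.16
Sum = 71.24
71.24 is ≥ 71 and < 90 → Meets

Meets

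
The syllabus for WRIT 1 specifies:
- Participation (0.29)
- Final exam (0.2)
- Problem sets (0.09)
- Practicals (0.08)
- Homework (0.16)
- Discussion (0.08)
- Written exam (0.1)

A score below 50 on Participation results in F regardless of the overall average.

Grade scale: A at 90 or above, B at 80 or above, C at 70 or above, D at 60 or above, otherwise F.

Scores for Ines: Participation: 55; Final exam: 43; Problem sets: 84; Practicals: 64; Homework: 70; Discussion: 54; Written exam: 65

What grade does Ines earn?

F

Participation score 55 ≥ 50: minimum met.
Weighted total:
  Participation 55 × 0.29 = 15.95
  Final exam 43 × 0.2 = 8.6
  Problem sets 84 × 0.09 = 7.56
  Practicals 64 × 0.08 = 5.12
  Homework 70 × 0.16 = 11.2
  Discussion 54 × 0.08 = 4.32
  Written exam 65 × 0.1 = 6.5
Sum = 59.25
59.25 < 60 → F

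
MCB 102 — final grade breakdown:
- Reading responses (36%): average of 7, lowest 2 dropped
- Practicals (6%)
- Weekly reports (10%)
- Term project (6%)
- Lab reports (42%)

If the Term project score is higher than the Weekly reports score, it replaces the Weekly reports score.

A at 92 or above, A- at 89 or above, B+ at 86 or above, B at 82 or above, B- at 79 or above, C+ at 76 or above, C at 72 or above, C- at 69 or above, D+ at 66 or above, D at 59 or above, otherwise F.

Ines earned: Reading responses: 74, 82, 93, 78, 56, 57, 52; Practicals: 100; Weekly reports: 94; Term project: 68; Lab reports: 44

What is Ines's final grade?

D

Reading responses: drop 52, 56 → average of remaining 5 = 384/5 = 76.8
Term project (68) ≤ Weekly reports (94), so Weekly reports stays at 94.
Weighted total:
  Reading responses 76.8 × 0.36 = 27.648
  Practicals 100 × 0.06 = 6
  Weekly reports 94 × 0.1 = 9.4
  Term project 68 × 0.06 = 4.08
  Lab reports 44 × 0.42 = 18.48
Sum = 65.608
65.608 is ≥ 59 and < 66 → D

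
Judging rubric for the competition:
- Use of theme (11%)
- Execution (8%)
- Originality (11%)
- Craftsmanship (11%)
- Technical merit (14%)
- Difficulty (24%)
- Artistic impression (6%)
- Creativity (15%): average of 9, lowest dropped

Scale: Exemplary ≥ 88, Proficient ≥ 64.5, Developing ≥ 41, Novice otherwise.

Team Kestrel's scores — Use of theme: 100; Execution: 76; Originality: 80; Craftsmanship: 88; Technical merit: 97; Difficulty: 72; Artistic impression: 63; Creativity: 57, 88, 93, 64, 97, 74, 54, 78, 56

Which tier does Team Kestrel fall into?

Proficient

Creativity: drop 54 → average of remaining 8 = 607/8 = 75.875
Weighted total:
  Use of theme 100 × 0.11 = 11
  Execution 76 × 0.08 = 6.08
  Originality 80 × 0.11 = 8.8
  Craftsmanship 88 × 0.11 = 9.68
  Technical merit 97 × 0.14 = 13.58
  Difficulty 72 × 0.24 = 17.28
  Artistic impression 63 × 0.06 = 3.78
  Creativity 75.875 × 0.15 = 11.38125
Sum = 81.58125
81.58125 is ≥ 64.5 and < 88 → Proficient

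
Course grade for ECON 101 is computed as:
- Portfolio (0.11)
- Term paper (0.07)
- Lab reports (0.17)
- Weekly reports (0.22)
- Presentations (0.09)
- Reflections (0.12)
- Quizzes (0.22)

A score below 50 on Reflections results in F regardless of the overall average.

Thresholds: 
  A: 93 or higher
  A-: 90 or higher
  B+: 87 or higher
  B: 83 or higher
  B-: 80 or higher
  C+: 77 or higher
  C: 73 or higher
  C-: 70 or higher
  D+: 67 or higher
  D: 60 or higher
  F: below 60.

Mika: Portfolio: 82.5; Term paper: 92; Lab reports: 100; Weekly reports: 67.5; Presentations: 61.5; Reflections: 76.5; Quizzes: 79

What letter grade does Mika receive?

Reflections score 76.5 ≥ 50: minimum met.
Weighted total:
  Portfolio 82.5 × 0.11 = 9.075
  Term paper 92 × 0.07 = 6.44
  Lab reports 100 × 0.17 = 17
  Weekly reports 67.5 × 0.22 = 14.85
  Presentations 61.5 × 0.09 = 5.535
  Reflections 76.5 × 0.12 = 9.18
  Quizzes 79 × 0.22 = 17.38
Sum = 79.46
79.46 is ≥ 77 and < 80 → C+

C+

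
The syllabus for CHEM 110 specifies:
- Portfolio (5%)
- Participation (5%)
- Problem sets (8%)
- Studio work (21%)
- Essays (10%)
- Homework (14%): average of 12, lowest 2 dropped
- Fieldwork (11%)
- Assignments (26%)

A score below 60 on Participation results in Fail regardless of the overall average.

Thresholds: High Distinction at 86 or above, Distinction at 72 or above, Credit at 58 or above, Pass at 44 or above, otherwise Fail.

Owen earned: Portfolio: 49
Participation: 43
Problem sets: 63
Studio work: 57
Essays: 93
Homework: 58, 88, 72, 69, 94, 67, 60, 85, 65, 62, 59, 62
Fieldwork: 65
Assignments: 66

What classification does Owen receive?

Homework: drop 58, 59 → average of remaining 10 = 724/10 = 72.4
Participation score 43 < 60: minimum not met.
Weighted total:
  Portfolio 49 × 0.05 = 2.45
  Participation 43 × 0.05 = 2.15
  Problem sets 63 × 0.08 = 5.04
  Studio work 57 × 0.21 = 11.97
  Essays 93 × 0.1 = 9.3
  Homework 72.4 × 0.14 = 10.136
  Fieldwork 65 × 0.11 = 7.15
  Assignments 66 × 0.26 = 17.16
Sum = 65.356
Because the Participation minimum was not met, the result is Fail.

Fail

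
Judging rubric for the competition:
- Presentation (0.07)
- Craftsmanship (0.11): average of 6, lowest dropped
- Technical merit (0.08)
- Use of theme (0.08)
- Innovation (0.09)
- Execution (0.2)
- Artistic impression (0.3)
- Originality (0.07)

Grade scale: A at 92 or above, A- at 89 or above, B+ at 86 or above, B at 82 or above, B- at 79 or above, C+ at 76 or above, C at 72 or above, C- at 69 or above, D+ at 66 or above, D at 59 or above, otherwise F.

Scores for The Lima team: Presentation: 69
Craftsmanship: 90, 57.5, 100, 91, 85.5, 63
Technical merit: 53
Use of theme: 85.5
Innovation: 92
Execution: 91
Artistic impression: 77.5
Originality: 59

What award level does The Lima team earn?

B-

Craftsmanship: drop 57.5 → average of remaining 5 = 429.5/5 = 85.9
Weighted total:
  Presentation 69 × 0.07 = 4.83
  Craftsmanship 85.9 × 0.11 = 9.449
  Technical merit 53 × 0.08 = 4.24
  Use of theme 85.5 × 0.08 = 6.84
  Innovation 92 × 0.09 = 8.28
  Execution 91 × 0.2 = 18.2
  Artistic impression 77.5 × 0.3 = 23.25
  Originality 59 × 0.07 = 4.13
Sum = 79.219
79.219 is ≥ 79 and < 82 → B-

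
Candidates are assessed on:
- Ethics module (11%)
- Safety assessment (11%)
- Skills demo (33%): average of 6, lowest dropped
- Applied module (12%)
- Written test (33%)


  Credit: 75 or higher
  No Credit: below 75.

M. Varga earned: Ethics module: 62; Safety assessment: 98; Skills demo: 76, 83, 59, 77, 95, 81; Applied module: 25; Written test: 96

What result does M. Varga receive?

Skills demo: drop 59 → average of remaining 5 = 412/5 = 82.4
Weighted total:
  Ethics module 62 × 0.11 = 6.82
  Safety assessment 98 × 0.11 = 10.78
  Skills demo 82.4 × 0.33 = 27.192
  Applied module 25 × 0.12 = 3
  Written test 96 × 0.33 = 31.68
Sum = 79.472
79.472 ≥ 75 → Credit

Credit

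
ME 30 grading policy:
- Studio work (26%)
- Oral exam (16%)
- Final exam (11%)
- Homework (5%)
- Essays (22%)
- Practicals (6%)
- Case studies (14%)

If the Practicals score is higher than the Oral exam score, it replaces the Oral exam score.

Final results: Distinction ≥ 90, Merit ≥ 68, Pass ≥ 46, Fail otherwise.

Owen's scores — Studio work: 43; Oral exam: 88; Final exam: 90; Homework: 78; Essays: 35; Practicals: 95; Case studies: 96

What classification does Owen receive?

Practicals (95) > Oral exam (88), so Oral exam counts as 95.
Weighted total:
  Studio work 43 × 0.26 = 11.18
  Oral exam 95 × 0.16 = 15.2
  Final exam 90 × 0.11 = 9.9
  Homework 78 × 0.05 = 3.9
  Essays 35 × 0.22 = 7.7
  Practicals 95 × 0.06 = 5.7
  Case studies 96 × 0.14 = 13.44
Sum = 67.02
67.02 is ≥ 46 and < 68 → Pass

Pass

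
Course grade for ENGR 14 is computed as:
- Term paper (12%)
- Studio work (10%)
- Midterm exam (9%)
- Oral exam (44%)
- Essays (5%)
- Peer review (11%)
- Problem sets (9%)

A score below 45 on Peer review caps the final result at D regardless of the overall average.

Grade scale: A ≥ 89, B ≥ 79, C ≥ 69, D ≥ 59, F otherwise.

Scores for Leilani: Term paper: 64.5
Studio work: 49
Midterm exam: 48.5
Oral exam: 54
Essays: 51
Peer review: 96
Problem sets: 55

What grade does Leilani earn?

F

Peer review score 96 ≥ 45: minimum met.
Weighted total:
  Term paper 64.5 × 0.12 = 7.74
  Studio work 49 × 0.1 = 4.9
  Midterm exam 48.5 × 0.09 = 4.365
  Oral exam 54 × 0.44 = 23.76
  Essays 51 × 0.05 = 2.55
  Peer review 96 × 0.11 = 10.56
  Problem sets 55 × 0.09 = 4.95
Sum = 58.825
58.825 < 59 → F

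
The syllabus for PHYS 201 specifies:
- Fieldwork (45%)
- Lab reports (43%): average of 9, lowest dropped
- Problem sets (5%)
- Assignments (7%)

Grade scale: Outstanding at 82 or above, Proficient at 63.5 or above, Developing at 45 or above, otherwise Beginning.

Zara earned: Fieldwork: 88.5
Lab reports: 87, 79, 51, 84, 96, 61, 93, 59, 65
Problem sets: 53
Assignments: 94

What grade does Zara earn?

Lab reports: drop 51 → average of remaining 8 = 624/8 = 78
Weighted total:
  Fieldwork 88.5 × 0.45 = 39.825
  Lab reports 78 × 0.43 = 33.54
  Problem sets 53 × 0.05 = 2.65
  Assignments 94 × 0.07 = 6.58
Sum = 82.595
82.595 ≥ 82 → Outstanding

Outstanding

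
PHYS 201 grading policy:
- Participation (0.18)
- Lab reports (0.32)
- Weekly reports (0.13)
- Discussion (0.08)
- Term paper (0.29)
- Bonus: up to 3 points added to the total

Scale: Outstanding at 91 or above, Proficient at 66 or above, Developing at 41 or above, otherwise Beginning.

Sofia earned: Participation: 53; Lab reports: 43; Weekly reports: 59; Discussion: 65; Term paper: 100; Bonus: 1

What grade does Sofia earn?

Proficient

Weighted total:
  Participation 53 × 0.18 = 9.54
  Lab reports 43 × 0.32 = 13.76
  Weekly reports 59 × 0.13 = 7.67
  Discussion 65 × 0.08 = 5.2
  Term paper 100 × 0.29 = 29
Sum = 65.17
Bonus: 65.17 + 1 = 66.17
66.17 is ≥ 66 and < 91 → Proficient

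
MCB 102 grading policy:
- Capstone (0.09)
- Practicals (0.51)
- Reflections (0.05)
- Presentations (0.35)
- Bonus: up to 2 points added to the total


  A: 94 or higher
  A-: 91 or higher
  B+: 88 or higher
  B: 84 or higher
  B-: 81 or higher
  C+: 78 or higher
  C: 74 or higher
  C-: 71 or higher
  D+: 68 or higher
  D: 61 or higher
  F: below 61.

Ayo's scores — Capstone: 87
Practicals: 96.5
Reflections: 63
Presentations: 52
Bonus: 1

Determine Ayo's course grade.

C+

Weighted total:
  Capstone 87 × 0.09 = 7.83
  Practicals 96.5 × 0.51 = 49.215
  Reflections 63 × 0.05 = 3.15
  Presentations 52 × 0.35 = 18.2
Sum = 78.395
Bonus: 78.395 + 1 = 79.395
79.395 is ≥ 78 and < 81 → C+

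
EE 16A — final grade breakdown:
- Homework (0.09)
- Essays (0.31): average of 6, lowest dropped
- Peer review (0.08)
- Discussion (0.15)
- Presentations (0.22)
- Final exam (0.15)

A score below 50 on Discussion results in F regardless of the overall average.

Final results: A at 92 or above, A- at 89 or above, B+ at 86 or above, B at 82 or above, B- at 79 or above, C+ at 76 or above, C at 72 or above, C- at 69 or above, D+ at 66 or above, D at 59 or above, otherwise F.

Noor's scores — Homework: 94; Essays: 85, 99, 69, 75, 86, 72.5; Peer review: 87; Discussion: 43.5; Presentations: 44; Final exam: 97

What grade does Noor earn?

F

Essays: drop 69 → average of remaining 5 = 417.5/5 = 83.5
Discussion score 43.5 < 50: minimum not met.
Weighted total:
  Homework 94 × 0.09 = 8.46
  Essays 83.5 × 0.31 = 25.885
  Peer review 87 × 0.08 = 6.96
  Discussion 43.5 × 0.15 = 6.525
  Presentations 44 × 0.22 = 9.68
  Final exam 97 × 0.15 = 14.55
Sum = 72.06
Because the Discussion minimum was not met, the result is F.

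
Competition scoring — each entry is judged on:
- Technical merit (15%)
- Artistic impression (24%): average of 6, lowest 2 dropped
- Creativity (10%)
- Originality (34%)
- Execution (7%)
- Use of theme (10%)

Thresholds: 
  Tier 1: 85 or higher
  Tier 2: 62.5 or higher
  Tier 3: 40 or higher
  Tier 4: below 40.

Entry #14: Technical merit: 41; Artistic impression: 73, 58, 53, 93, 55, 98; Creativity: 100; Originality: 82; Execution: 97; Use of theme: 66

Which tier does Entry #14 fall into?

Tier 2

Artistic impression: drop 53, 55 → average of remaining 4 = 322/4 = 80.5
Weighted total:
  Technical merit 41 × 0.15 = 6.15
  Artistic impression 80.5 × 0.24 = 19.32
  Creativity 100 × 0.1 = 10
  Originality 82 × 0.34 = 27.88
  Execution 97 × 0.07 = 6.79
  Use of theme 66 × 0.1 = 6.6
Sum = 76.74
76.74 is ≥ 62.5 and < 85 → Tier 2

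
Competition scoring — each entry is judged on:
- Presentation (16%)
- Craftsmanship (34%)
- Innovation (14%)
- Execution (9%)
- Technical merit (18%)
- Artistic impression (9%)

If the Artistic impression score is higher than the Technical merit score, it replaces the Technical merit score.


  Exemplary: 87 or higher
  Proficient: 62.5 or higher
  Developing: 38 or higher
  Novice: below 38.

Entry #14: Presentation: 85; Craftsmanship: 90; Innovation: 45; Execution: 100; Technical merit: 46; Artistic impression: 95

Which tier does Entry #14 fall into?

Proficient

Artistic impression (95) > Technical merit (46), so Technical merit counts as 95.
Weighted total:
  Presentation 85 × 0.16 = 13.6
  Craftsmanship 90 × 0.34 = 30.6
  Innovation 45 × 0.14 = 6.3
  Execution 100 × 0.09 = 9
  Technical merit 95 × 0.18 = 17.1
  Artistic impression 95 × 0.09 = 8.55
Sum = 85.15
85.15 is ≥ 62.5 and < 87 → Proficient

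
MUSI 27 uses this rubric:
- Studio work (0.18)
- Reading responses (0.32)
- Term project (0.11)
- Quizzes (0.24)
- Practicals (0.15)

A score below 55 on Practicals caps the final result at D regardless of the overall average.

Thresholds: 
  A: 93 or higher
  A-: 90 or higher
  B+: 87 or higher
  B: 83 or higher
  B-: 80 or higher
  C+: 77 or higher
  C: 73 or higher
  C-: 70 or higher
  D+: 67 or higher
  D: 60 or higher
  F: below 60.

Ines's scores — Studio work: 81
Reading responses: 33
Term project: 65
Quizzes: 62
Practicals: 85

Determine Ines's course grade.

Practicals score 85 ≥ 55: minimum met.
Weighted total:
  Studio work 81 × 0.18 = 14.58
  Reading responses 33 × 0.32 = 10.56
  Term project 65 × 0.11 = 7.15
  Quizzes 62 × 0.24 = 14.88
  Practicals 85 × 0.15 = 12.75
Sum = 59.92
59.92 < 60 → F

F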